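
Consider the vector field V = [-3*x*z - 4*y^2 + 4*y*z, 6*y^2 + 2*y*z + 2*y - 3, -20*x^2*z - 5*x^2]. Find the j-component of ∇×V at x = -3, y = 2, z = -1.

107

(∇×V)_2 = ∂V₁/∂z − ∂V₃/∂x
= -3*x + 4*y − (-40*x*z - 10*x)
= 40*x*z + 7*x + 4*y
At (-3, 2, -1): 107.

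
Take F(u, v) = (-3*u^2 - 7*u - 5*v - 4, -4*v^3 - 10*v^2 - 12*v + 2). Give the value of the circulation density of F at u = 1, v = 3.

5

∂F₂/∂u = 0
∂F₁/∂v = -5
Scalar curl = 5
At (1, 3): 5.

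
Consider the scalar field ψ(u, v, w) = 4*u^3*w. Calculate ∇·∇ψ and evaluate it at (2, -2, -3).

∂²ψ/∂u² = 24*u*w
∂²ψ/∂v² = 0
∂²ψ/∂w² = 0
∇²ψ = 24*u*w
At (2, -2, -3): -144.

-144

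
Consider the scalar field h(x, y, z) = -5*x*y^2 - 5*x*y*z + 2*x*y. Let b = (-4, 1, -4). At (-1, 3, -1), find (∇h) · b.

∂h/∂x = -5*y^2 - 5*y*z + 2*y
∂h/∂y = -10*x*y - 5*x*z + 2*x
∂h/∂z = -5*x*y
∇h at (-1, 3, -1) = (-24, 23, 15)
∇h · b = (-24)(-4) + (23)(1) + (15)(-4) = 59

59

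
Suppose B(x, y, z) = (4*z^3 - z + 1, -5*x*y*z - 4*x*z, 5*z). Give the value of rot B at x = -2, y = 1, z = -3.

(-18, 107, 27)

(∇×B)₁ = ∂B₃/∂y − ∂B₂/∂z = 5*x*y + 4*x
(∇×B)₂ = ∂B₁/∂z − ∂B₃/∂x = 12*z^2 - 1
(∇×B)₃ = ∂B₂/∂x − ∂B₁/∂y = -5*y*z - 4*z
∇×B = (5*x*y + 4*x, 12*z^2 - 1, -5*y*z - 4*z)
At (-2, 1, -3): (-18, 107, 27).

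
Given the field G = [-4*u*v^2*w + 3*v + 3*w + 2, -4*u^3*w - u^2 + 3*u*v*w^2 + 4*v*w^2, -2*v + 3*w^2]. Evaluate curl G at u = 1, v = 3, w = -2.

(86, -33, 7)

(∇×G)₁ = ∂G₃/∂v − ∂G₂/∂w = 4*u^3 - 6*u*v*w - 8*v*w - 2
(∇×G)₂ = ∂G₁/∂w − ∂G₃/∂u = -4*u*v^2 + 3
(∇×G)₃ = ∂G₂/∂u − ∂G₁/∂v = -12*u^2*w + 8*u*v*w - 2*u + 3*v*w^2 - 3
∇×G = (4*u^3 - 6*u*v*w - 8*v*w - 2, -4*u*v^2 + 3, -12*u^2*w + 8*u*v*w - 2*u + 3*v*w^2 - 3)
At (1, 3, -2): (86, -33, 7).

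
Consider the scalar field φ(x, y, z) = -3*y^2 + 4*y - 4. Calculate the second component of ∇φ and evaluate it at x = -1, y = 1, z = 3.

-2

(∇φ)_2 = ∂φ/∂y = -6*y + 4
At (-1, 1, 3): -2.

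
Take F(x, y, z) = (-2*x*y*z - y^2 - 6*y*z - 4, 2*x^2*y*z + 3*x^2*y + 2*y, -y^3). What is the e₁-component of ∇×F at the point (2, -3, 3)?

-3

(∇×F)_1 = ∂F₃/∂y − ∂F₂/∂z
= -3*y^2 − (2*x^2*y)
= -2*x^2*y - 3*y^2
At (2, -3, 3): -3.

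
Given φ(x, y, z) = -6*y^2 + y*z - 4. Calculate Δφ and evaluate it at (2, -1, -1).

∂²φ/∂x² = 0
∂²φ/∂y² = -12
∂²φ/∂z² = 0
∇²φ = -12
At (2, -1, -1): -12.

-12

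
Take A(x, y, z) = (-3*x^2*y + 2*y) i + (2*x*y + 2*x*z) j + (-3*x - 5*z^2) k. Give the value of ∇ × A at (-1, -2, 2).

(∇×A)₁ = ∂A₃/∂y − ∂A₂/∂z = -2*x
(∇×A)₂ = ∂A₁/∂z − ∂A₃/∂x = 3
(∇×A)₃ = ∂A₂/∂x − ∂A₁/∂y = 3*x^2 + 2*y + 2*z - 2
∇×A = (-2*x, 3, 3*x^2 + 2*y + 2*z - 2)
At (-1, -2, 2): (2, 3, 1).

(2, 3, 1)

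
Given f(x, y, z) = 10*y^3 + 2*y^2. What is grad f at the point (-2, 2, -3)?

∂f/∂x = 0
∂f/∂y = 30*y^2 + 4*y
∂f/∂z = 0
∇f = (0, 30*y^2 + 4*y, 0)
At (-2, 2, -3): (0, 128, 0).

(0, 128, 0)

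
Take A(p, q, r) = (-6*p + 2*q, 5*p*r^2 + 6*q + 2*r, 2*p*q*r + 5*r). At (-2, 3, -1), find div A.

∂A₁/∂p = -6
∂A₂/∂q = 6
∂A₃/∂r = 2*p*q + 5
∇·A = 2*p*q + 5
At (-2, 3, -1): -7.

-7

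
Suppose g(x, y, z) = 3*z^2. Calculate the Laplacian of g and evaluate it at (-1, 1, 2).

∂²g/∂x² = 0
∂²g/∂y² = 0
∂²g/∂z² = 6
∇²g = 6
At (-1, 1, 2): 6.

6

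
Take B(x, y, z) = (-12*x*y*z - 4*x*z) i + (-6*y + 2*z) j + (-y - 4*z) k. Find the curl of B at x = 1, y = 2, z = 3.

(-3, -28, 36)

(∇×B)₁ = ∂B₃/∂y − ∂B₂/∂z = -3
(∇×B)₂ = ∂B₁/∂z − ∂B₃/∂x = -12*x*y - 4*x
(∇×B)₃ = ∂B₂/∂x − ∂B₁/∂y = 12*x*z
∇×B = (-3, -12*x*y - 4*x, 12*x*z)
At (1, 2, 3): (-3, -28, 36).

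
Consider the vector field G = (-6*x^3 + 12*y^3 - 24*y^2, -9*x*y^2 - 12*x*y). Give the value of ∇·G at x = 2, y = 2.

-168

∂G₁/∂x = -18*x^2
∂G₂/∂y = -18*x*y - 12*x
∇·G = -18*x^2 - 18*x*y - 12*x
At (2, 2): -168.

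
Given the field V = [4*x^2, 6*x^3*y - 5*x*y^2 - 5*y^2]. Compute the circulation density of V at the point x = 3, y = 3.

∂V₂/∂x = 18*x^2*y - 5*y^2
∂V₁/∂y = 0
Scalar curl = 18*x^2*y - 5*y^2
At (3, 3): 441.

441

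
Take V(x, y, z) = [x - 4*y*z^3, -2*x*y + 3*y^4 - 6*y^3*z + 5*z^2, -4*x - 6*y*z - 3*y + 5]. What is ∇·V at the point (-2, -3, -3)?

185

∂V₁/∂x = 1
∂V₂/∂y = -2*x + 12*y^3 - 18*y^2*z
∂V₃/∂z = -6*y
∇·V = -2*x + 12*y^3 - 18*y^2*z - 6*y + 1
At (-2, -3, -3): 185.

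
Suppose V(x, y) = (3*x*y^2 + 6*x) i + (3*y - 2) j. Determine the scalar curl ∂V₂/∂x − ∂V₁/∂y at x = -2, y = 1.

∂V₂/∂x = 0
∂V₁/∂y = 6*x*y
Scalar curl = -6*x*y
At (-2, 1): 12.

12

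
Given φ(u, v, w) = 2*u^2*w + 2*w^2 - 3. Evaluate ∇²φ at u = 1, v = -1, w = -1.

0

∂²φ/∂u² = 4*w
∂²φ/∂v² = 0
∂²φ/∂w² = 4
∇²φ = 4*w + 4
At (1, -1, -1): 0.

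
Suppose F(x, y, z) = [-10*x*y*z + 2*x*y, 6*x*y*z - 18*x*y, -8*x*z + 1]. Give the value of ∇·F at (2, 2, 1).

-56

∂F₁/∂x = -10*y*z + 2*y
∂F₂/∂y = 6*x*z - 18*x
∂F₃/∂z = -8*x
∇·F = 6*x*z - 26*x - 10*y*z + 2*y
At (2, 2, 1): -56.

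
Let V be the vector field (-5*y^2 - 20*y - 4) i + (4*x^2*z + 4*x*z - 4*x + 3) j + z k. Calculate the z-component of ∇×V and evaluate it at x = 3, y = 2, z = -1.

8

(∇×V)_3 = ∂V₂/∂x − ∂V₁/∂y
= 8*x*z + 4*z - 4 − (-10*y - 20)
= 8*x*z + 10*y + 4*z + 16
At (3, 2, -1): 8.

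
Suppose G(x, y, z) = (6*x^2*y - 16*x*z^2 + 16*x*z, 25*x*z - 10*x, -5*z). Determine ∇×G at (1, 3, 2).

(∇×G)₁ = ∂G₃/∂y − ∂G₂/∂z = -25*x
(∇×G)₂ = ∂G₁/∂z − ∂G₃/∂x = -32*x*z + 16*x
(∇×G)₃ = ∂G₂/∂x − ∂G₁/∂y = -6*x^2 + 25*z - 10
∇×G = (-25*x, -32*x*z + 16*x, -6*x^2 + 25*z - 10)
At (1, 3, 2): (-25, -48, 34).

(-25, -48, 34)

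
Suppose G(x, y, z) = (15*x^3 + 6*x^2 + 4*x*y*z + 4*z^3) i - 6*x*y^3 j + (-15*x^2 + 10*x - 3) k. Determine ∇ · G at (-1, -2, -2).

121

∂G₁/∂x = 45*x^2 + 12*x + 4*y*z
∂G₂/∂y = -18*x*y^2
∂G₃/∂z = 0
∇·G = 45*x^2 - 18*x*y^2 + 12*x + 4*y*z
At (-1, -2, -2): 121.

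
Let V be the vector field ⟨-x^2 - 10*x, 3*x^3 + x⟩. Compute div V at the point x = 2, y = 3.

∂V₁/∂x = -2*x - 10
∂V₂/∂y = 0
∇·V = -2*x - 10
At (2, 3): -14.

-14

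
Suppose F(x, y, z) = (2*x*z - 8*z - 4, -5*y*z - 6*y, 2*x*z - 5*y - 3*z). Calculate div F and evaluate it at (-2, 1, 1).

-16

∂F₁/∂x = 2*z
∂F₂/∂y = -5*z - 6
∂F₃/∂z = 2*x - 3
∇·F = 2*x - 3*z - 9
At (-2, 1, 1): -16.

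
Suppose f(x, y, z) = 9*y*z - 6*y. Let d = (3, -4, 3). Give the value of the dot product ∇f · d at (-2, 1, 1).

15

∂f/∂x = 0
∂f/∂y = 9*z - 6
∂f/∂z = 9*y
∇f at (-2, 1, 1) = (0, 3, 9)
∇f · d = (0)(3) + (3)(-4) + (9)(3) = 15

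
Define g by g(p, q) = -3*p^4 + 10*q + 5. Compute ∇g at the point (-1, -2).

(12, 10)

∂g/∂p = -12*p^3
∂g/∂q = 10
∇g = (-12*p^3, 10)
At (-1, -2): (12, 10).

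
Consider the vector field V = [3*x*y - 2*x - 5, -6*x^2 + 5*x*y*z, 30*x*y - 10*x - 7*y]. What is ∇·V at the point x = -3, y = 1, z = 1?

∂V₁/∂x = 3*y - 2
∂V₂/∂y = 5*x*z
∂V₃/∂z = 0
∇·V = 5*x*z + 3*y - 2
At (-3, 1, 1): -14.

-14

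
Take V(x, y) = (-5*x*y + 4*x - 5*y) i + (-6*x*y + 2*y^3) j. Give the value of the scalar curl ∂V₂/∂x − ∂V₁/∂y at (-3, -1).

∂V₂/∂x = -6*y
∂V₁/∂y = -5*x - 5
Scalar curl = 5*x - 6*y + 5
At (-3, -1): -4.

-4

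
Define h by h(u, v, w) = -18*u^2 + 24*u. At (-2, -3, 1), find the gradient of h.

∂h/∂u = -36*u + 24
∂h/∂v = 0
∂h/∂w = 0
∇h = (-36*u + 24, 0, 0)
At (-2, -3, 1): (96, 0, 0).

(96, 0, 0)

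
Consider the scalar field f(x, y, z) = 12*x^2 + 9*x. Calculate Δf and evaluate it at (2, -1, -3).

∂²f/∂x² = 24
∂²f/∂y² = 0
∂²f/∂z² = 0
∇²f = 24
At (2, -1, -3): 24.

24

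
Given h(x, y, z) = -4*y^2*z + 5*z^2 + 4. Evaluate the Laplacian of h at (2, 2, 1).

∂²h/∂x² = 0
∂²h/∂y² = -8*z
∂²h/∂z² = 10
∇²h = -8*z + 10
At (2, 2, 1): 2.

2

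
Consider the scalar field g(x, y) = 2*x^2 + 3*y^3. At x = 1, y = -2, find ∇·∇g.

-32

∂²g/∂x² = 4
∂²g/∂y² = 18*y
∇²g = 18*y + 4
At (1, -2): -32.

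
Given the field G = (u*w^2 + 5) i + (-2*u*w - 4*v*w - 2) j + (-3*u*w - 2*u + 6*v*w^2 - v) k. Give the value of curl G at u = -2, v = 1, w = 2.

(23, 0, -4)

(∇×G)₁ = ∂G₃/∂v − ∂G₂/∂w = 2*u + 4*v + 6*w^2 - 1
(∇×G)₂ = ∂G₁/∂w − ∂G₃/∂u = 2*u*w + 3*w + 2
(∇×G)₃ = ∂G₂/∂u − ∂G₁/∂v = -2*w
∇×G = (2*u + 4*v + 6*w^2 - 1, 2*u*w + 3*w + 2, -2*w)
At (-2, 1, 2): (23, 0, -4).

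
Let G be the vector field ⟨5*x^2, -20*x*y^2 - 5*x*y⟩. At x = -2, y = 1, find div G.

∂G₁/∂x = 10*x
∂G₂/∂y = -40*x*y - 5*x
∇·G = -40*x*y + 5*x
At (-2, 1): 70.

70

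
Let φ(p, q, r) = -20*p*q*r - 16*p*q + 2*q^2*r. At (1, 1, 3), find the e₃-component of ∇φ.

-18

(∇φ)_3 = ∂φ/∂r = -20*p*q + 2*q^2
At (1, 1, 3): -18.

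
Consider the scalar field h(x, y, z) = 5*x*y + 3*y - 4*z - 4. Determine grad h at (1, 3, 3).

(15, 8, -4)

∂h/∂x = 5*y
∂h/∂y = 5*x + 3
∂h/∂z = -4
∇h = (5*y, 5*x + 3, -4)
At (1, 3, 3): (15, 8, -4).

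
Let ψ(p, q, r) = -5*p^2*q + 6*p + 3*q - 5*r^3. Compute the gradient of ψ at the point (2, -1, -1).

∂ψ/∂p = -10*p*q + 6
∂ψ/∂q = -5*p^2 + 3
∂ψ/∂r = -15*r^2
∇ψ = (-10*p*q + 6, -5*p^2 + 3, -15*r^2)
At (2, -1, -1): (26, -17, -15).

(26, -17, -15)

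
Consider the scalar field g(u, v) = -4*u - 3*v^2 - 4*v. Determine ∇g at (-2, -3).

∂g/∂u = -4
∂g/∂v = -6*v - 4
∇g = (-4, -6*v - 4)
At (-2, -3): (-4, 14).

(-4, 14)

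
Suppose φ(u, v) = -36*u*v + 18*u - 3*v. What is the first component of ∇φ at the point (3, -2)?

(∇φ)_1 = ∂φ/∂u = -36*v + 18
At (3, -2): 90.

90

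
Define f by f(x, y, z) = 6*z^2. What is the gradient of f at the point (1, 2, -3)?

(0, 0, -36)

∂f/∂x = 0
∂f/∂y = 0
∂f/∂z = 12*z
∇f = (0, 0, 12*z)
At (1, 2, -3): (0, 0, -36).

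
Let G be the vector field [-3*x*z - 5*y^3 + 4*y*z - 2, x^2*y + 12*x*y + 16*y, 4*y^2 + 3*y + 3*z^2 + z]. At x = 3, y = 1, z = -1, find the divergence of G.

59

∂G₁/∂x = -3*z
∂G₂/∂y = x^2 + 12*x + 16
∂G₃/∂z = 6*z + 1
∇·G = x^2 + 12*x + 3*z + 17
At (3, 1, -1): 59.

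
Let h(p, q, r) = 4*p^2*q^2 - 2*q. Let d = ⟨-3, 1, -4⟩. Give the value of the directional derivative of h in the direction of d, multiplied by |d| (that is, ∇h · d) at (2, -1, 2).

∂h/∂p = 8*p*q^2
∂h/∂q = 8*p^2*q - 2
∂h/∂r = 0
∇h at (2, -1, 2) = (16, -34, 0)
∇h · d = (16)(-3) + (-34)(1) + (0)(-4) = -82

-82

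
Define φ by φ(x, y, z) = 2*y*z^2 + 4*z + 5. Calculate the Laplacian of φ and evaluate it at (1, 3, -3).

∂²φ/∂x² = 0
∂²φ/∂y² = 0
∂²φ/∂z² = 4*y
∇²φ = 4*y
At (1, 3, -3): 12.

12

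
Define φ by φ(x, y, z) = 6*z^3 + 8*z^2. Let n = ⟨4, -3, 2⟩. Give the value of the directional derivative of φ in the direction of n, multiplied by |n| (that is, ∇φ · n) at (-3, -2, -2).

∂φ/∂x = 0
∂φ/∂y = 0
∂φ/∂z = 18*z^2 + 16*z
∇φ at (-3, -2, -2) = (0, 0, 40)
∇φ · n = (0)(4) + (0)(-3) + (40)(2) = 80

80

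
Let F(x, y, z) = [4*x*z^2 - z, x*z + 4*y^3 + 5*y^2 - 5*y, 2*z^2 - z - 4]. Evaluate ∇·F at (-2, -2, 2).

46

∂F₁/∂x = 4*z^2
∂F₂/∂y = 12*y^2 + 10*y - 5
∂F₃/∂z = 4*z - 1
∇·F = 12*y^2 + 10*y + 4*z^2 + 4*z - 6
At (-2, -2, 2): 46.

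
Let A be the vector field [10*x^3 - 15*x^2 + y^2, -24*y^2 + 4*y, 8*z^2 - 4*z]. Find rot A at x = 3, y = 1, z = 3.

(0, 0, -2)

(∇×A)₁ = ∂A₃/∂y − ∂A₂/∂z = 0
(∇×A)₂ = ∂A₁/∂z − ∂A₃/∂x = 0
(∇×A)₃ = ∂A₂/∂x − ∂A₁/∂y = -2*y
∇×A = (0, 0, -2*y)
At (3, 1, 3): (0, 0, -2).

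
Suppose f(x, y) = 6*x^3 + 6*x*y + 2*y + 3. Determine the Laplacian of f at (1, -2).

36

∂²f/∂x² = 36*x
∂²f/∂y² = 0
∇²f = 36*x
At (1, -2): 36.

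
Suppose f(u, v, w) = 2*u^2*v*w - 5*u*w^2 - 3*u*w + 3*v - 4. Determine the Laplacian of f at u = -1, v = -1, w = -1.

∂²f/∂u² = 4*v*w
∂²f/∂v² = 0
∂²f/∂w² = -10*u
∇²f = -10*u + 4*v*w
At (-1, -1, -1): 14.

14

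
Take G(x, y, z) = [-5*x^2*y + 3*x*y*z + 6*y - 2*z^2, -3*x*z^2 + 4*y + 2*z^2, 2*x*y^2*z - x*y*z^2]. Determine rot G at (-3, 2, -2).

(∇×G)₁ = ∂G₃/∂y − ∂G₂/∂z = 4*x*y*z - x*z^2 + 6*x*z - 4*z
(∇×G)₂ = ∂G₁/∂z − ∂G₃/∂x = 3*x*y - 2*y^2*z + y*z^2 - 4*z
(∇×G)₃ = ∂G₂/∂x − ∂G₁/∂y = 5*x^2 - 3*x*z - 3*z^2 - 6
∇×G = (4*x*y*z - x*z^2 + 6*x*z - 4*z, 3*x*y - 2*y^2*z + y*z^2 - 4*z, 5*x^2 - 3*x*z - 3*z^2 - 6)
At (-3, 2, -2): (104, 14, 9).

(104, 14, 9)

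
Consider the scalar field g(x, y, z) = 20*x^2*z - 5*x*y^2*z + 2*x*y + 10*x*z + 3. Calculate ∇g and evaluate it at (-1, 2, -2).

(104, -42, 30)

∂g/∂x = 40*x*z - 5*y^2*z + 2*y + 10*z
∂g/∂y = -10*x*y*z + 2*x
∂g/∂z = 20*x^2 - 5*x*y^2 + 10*x
∇g = (40*x*z - 5*y^2*z + 2*y + 10*z, -10*x*y*z + 2*x, 20*x^2 - 5*x*y^2 + 10*x)
At (-1, 2, -2): (104, -42, 30).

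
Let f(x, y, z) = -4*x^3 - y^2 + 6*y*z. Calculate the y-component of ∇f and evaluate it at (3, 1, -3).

-20

(∇f)_2 = ∂f/∂y = -2*y + 6*z
At (3, 1, -3): -20.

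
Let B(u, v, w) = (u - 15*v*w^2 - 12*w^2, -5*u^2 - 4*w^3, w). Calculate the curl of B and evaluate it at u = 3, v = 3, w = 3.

(108, -342, 105)

(∇×B)₁ = ∂B₃/∂v − ∂B₂/∂w = 12*w^2
(∇×B)₂ = ∂B₁/∂w − ∂B₃/∂u = -30*v*w - 24*w
(∇×B)₃ = ∂B₂/∂u − ∂B₁/∂v = -10*u + 15*w^2
∇×B = (12*w^2, -30*v*w - 24*w, -10*u + 15*w^2)
At (3, 3, 3): (108, -342, 105).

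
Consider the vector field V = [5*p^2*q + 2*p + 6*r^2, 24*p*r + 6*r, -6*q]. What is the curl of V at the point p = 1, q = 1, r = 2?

(∇×V)₁ = ∂V₃/∂q − ∂V₂/∂r = -24*p - 12
(∇×V)₂ = ∂V₁/∂r − ∂V₃/∂p = 12*r
(∇×V)₃ = ∂V₂/∂p − ∂V₁/∂q = -5*p^2 + 24*r
∇×V = (-24*p - 12, 12*r, -5*p^2 + 24*r)
At (1, 1, 2): (-36, 24, 43).

(-36, 24, 43)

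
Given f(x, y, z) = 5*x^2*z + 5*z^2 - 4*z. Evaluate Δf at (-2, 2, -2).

∂²f/∂x² = 10*z
∂²f/∂y² = 0
∂²f/∂z² = 10
∇²f = 10*z + 10
At (-2, 2, -2): -10.

-10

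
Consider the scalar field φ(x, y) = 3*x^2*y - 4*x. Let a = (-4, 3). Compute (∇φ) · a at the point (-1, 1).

49

∂φ/∂x = 6*x*y - 4
∂φ/∂y = 3*x^2
∇φ at (-1, 1) = (-10, 3)
∇φ · a = (-10)(-4) + (3)(3) = 49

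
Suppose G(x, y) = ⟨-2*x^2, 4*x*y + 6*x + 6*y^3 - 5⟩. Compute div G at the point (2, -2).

72

∂G₁/∂x = -4*x
∂G₂/∂y = 4*x + 18*y^2
∇·G = 18*y^2
At (2, -2): 72.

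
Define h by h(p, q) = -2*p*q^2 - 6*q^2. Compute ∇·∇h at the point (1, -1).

-16

∂²h/∂p² = 0
∂²h/∂q² = -4*(p + 3)
∇²h = -4*p - 12
At (1, -1): -16.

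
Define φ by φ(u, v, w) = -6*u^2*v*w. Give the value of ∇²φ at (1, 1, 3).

∂²φ/∂u² = -12*v*w
∂²φ/∂v² = 0
∂²φ/∂w² = 0
∇²φ = -12*v*w
At (1, 1, 3): -36.

-36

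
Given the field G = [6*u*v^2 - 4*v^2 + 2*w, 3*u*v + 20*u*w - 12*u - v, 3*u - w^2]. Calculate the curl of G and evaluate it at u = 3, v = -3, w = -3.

(∇×G)₁ = ∂G₃/∂v − ∂G₂/∂w = -20*u
(∇×G)₂ = ∂G₁/∂w − ∂G₃/∂u = -1
(∇×G)₃ = ∂G₂/∂u − ∂G₁/∂v = -12*u*v + 11*v + 20*w - 12
∇×G = (-20*u, -1, -12*u*v + 11*v + 20*w - 12)
At (3, -3, -3): (-60, -1, 3).

(-60, -1, 3)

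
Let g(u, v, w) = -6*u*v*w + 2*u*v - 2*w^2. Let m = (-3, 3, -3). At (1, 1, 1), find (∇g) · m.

∂g/∂u = -6*v*w + 2*v
∂g/∂v = -6*u*w + 2*u
∂g/∂w = -6*u*v - 4*w
∇g at (1, 1, 1) = (-4, -4, -10)
∇g · m = (-4)(-3) + (-4)(3) + (-10)(-3) = 30

30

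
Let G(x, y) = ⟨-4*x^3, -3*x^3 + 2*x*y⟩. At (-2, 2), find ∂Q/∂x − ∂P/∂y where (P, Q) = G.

-32

∂G₂/∂x = -9*x^2 + 2*y
∂G₁/∂y = 0
Scalar curl = -9*x^2 + 2*y
At (-2, 2): -32.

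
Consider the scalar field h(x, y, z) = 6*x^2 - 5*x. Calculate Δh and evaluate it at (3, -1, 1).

12

∂²h/∂x² = 12
∂²h/∂y² = 0
∂²h/∂z² = 0
∇²h = 12
At (3, -1, 1): 12.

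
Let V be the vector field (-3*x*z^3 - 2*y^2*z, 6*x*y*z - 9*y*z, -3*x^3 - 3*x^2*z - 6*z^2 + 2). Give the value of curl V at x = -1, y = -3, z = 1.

(-45, -6, -30)

(∇×V)₁ = ∂V₃/∂y − ∂V₂/∂z = -6*x*y + 9*y
(∇×V)₂ = ∂V₁/∂z − ∂V₃/∂x = 9*x^2 - 9*x*z^2 + 6*x*z - 2*y^2
(∇×V)₃ = ∂V₂/∂x − ∂V₁/∂y = 10*y*z
∇×V = (-6*x*y + 9*y, 9*x^2 - 9*x*z^2 + 6*x*z - 2*y^2, 10*y*z)
At (-1, -3, 1): (-45, -6, -30).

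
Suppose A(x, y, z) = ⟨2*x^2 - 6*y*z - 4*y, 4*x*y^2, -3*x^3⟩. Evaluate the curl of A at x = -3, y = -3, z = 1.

(∇×A)₁ = ∂A₃/∂y − ∂A₂/∂z = 0
(∇×A)₂ = ∂A₁/∂z − ∂A₃/∂x = 9*x^2 - 6*y
(∇×A)₃ = ∂A₂/∂x − ∂A₁/∂y = 4*y^2 + 6*z + 4
∇×A = (0, 9*x^2 - 6*y, 4*y^2 + 6*z + 4)
At (-3, -3, 1): (0, 99, 46).

(0, 99, 46)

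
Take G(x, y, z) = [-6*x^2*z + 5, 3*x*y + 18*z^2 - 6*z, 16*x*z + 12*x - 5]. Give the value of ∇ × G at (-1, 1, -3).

(∇×G)₁ = ∂G₃/∂y − ∂G₂/∂z = -36*z + 6
(∇×G)₂ = ∂G₁/∂z − ∂G₃/∂x = -6*x^2 - 16*z - 12
(∇×G)₃ = ∂G₂/∂x − ∂G₁/∂y = 3*y
∇×G = (-36*z + 6, -6*x^2 - 16*z - 12, 3*y)
At (-1, 1, -3): (114, 30, 3).

(114, 30, 3)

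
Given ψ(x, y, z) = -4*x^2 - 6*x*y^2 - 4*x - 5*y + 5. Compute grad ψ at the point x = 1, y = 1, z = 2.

(-18, -17, 0)

∂ψ/∂x = -8*x - 6*y^2 - 4
∂ψ/∂y = -12*x*y - 5
∂ψ/∂z = 0
∇ψ = (-8*x - 6*y^2 - 4, -12*x*y - 5, 0)
At (1, 1, 2): (-18, -17, 0).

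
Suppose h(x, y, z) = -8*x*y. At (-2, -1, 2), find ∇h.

(8, 16, 0)

∂h/∂x = -8*y
∂h/∂y = -8*x
∂h/∂z = 0
∇h = (-8*y, -8*x, 0)
At (-2, -1, 2): (8, 16, 0).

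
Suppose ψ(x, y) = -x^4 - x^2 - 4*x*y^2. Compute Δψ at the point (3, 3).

∂²ψ/∂x² = -2*(6*x^2 + 1)
∂²ψ/∂y² = -8*x
∇²ψ = -12*x^2 - 8*x - 2
At (3, 3): -134.

-134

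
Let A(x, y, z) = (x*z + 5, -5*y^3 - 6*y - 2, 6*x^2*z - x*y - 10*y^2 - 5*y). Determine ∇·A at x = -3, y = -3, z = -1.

∂A₁/∂x = z
∂A₂/∂y = -15*y^2 - 6
∂A₃/∂z = 6*x^2
∇·A = 6*x^2 - 15*y^2 + z - 6
At (-3, -3, -1): -88.

-88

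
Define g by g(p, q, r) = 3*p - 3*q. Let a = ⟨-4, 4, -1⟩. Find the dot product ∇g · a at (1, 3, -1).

-24

∂g/∂p = 3
∂g/∂q = -3
∂g/∂r = 0
∇g at (1, 3, -1) = (3, -3, 0)
∇g · a = (3)(-4) + (-3)(4) + (0)(-1) = -24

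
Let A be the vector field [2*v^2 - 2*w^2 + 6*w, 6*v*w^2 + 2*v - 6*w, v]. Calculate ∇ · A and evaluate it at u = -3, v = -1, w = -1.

∂A₁/∂u = 0
∂A₂/∂v = 6*w^2 + 2
∂A₃/∂w = 0
∇·A = 6*w^2 + 2
At (-3, -1, -1): 8.

8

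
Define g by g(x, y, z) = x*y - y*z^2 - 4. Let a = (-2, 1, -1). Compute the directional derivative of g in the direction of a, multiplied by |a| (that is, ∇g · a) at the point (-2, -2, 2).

-10

∂g/∂x = y
∂g/∂y = x - z^2
∂g/∂z = -2*y*z
∇g at (-2, -2, 2) = (-2, -6, 8)
∇g · a = (-2)(-2) + (-6)(1) + (8)(-1) = -10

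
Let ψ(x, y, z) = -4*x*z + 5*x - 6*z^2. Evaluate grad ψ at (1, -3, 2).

(-3, 0, -28)

∂ψ/∂x = -4*z + 5
∂ψ/∂y = 0
∂ψ/∂z = -4*x - 12*z
∇ψ = (-4*z + 5, 0, -4*x - 12*z)
At (1, -3, 2): (-3, 0, -28).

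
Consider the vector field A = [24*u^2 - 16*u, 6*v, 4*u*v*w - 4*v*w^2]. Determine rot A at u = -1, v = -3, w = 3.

(-48, 36, 0)

(∇×A)₁ = ∂A₃/∂v − ∂A₂/∂w = 4*u*w - 4*w^2
(∇×A)₂ = ∂A₁/∂w − ∂A₃/∂u = -4*v*w
(∇×A)₃ = ∂A₂/∂u − ∂A₁/∂v = 0
∇×A = (4*u*w - 4*w^2, -4*v*w, 0)
At (-1, -3, 3): (-48, 36, 0).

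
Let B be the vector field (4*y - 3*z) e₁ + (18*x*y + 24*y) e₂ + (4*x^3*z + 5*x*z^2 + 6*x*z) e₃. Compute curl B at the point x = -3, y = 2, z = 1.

(∇×B)₁ = ∂B₃/∂y − ∂B₂/∂z = 0
(∇×B)₂ = ∂B₁/∂z − ∂B₃/∂x = -12*x^2*z - 5*z^2 - 6*z - 3
(∇×B)₃ = ∂B₂/∂x − ∂B₁/∂y = 18*y - 4
∇×B = (0, -12*x^2*z - 5*z^2 - 6*z - 3, 18*y - 4)
At (-3, 2, 1): (0, -122, 32).

(0, -122, 32)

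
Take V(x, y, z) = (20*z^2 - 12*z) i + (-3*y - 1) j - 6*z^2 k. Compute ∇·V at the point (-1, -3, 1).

-15

∂V₁/∂x = 0
∂V₂/∂y = -3
∂V₃/∂z = -12*z
∇·V = -12*z - 3
At (-1, -3, 1): -15.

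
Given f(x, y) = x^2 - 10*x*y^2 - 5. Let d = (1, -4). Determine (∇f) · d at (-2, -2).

276

∂f/∂x = 2*x - 10*y^2
∂f/∂y = -20*x*y
∇f at (-2, -2) = (-44, -80)
∇f · d = (-44)(1) + (-80)(-4) = 276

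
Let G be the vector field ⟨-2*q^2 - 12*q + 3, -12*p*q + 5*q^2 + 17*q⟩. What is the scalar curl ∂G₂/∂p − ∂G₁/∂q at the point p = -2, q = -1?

20

∂G₂/∂p = -12*q
∂G₁/∂q = -4*q - 12
Scalar curl = -8*q + 12
At (-2, -1): 20.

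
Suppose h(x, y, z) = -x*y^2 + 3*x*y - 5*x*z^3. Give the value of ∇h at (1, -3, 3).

∂h/∂x = -y^2 + 3*y - 5*z^3
∂h/∂y = -2*x*y + 3*x
∂h/∂z = -15*x*z^2
∇h = (-y^2 + 3*y - 5*z^3, -2*x*y + 3*x, -15*x*z^2)
At (1, -3, 3): (-153, 9, -135).

(-153, 9, -135)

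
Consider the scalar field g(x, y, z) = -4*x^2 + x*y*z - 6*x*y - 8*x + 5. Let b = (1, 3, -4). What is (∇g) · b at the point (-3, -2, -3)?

∂g/∂x = -8*x + y*z - 6*y - 8
∂g/∂y = x*z - 6*x
∂g/∂z = x*y
∇g at (-3, -2, -3) = (34, 27, 6)
∇g · b = (34)(1) + (27)(3) + (6)(-4) = 91

91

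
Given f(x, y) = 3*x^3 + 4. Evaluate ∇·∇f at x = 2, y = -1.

∂²f/∂x² = 18*x
∂²f/∂y² = 0
∇²f = 18*x
At (2, -1): 36.

36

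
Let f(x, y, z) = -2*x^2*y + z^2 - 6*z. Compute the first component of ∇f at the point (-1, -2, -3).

-8

(∇f)_1 = ∂f/∂x = -4*x*y
At (-1, -2, -3): -8.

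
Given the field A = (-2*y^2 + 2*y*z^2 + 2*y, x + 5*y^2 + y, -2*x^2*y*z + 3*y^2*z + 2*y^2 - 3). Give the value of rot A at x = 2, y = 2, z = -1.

(∇×A)₁ = ∂A₃/∂y − ∂A₂/∂z = -2*x^2*z + 6*y*z + 4*y
(∇×A)₂ = ∂A₁/∂z − ∂A₃/∂x = 4*x*y*z + 4*y*z
(∇×A)₃ = ∂A₂/∂x − ∂A₁/∂y = 4*y - 2*z^2 - 1
∇×A = (-2*x^2*z + 6*y*z + 4*y, 4*x*y*z + 4*y*z, 4*y - 2*z^2 - 1)
At (2, 2, -1): (4, -24, 5).

(4, -24, 5)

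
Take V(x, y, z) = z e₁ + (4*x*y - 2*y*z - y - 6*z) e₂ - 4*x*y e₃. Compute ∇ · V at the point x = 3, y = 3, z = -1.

∂V₁/∂x = 0
∂V₂/∂y = 4*x - 2*z - 1
∂V₃/∂z = 0
∇·V = 4*x - 2*z - 1
At (3, 3, -1): 13.

13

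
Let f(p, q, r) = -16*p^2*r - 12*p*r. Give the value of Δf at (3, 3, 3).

∂²f/∂p² = -32*r
∂²f/∂q² = 0
∂²f/∂r² = 0
∇²f = -32*r
At (3, 3, 3): -96.

-96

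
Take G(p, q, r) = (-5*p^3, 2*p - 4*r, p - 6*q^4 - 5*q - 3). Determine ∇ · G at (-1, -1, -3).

∂G₁/∂p = -15*p^2
∂G₂/∂q = 0
∂G₃/∂r = 0
∇·G = -15*p^2
At (-1, -1, -3): -15.

-15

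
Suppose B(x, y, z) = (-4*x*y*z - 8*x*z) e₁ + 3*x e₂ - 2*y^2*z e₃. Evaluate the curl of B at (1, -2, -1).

(-8, 0, -1)

(∇×B)₁ = ∂B₃/∂y − ∂B₂/∂z = -4*y*z
(∇×B)₂ = ∂B₁/∂z − ∂B₃/∂x = -4*x*y - 8*x
(∇×B)₃ = ∂B₂/∂x − ∂B₁/∂y = 4*x*z + 3
∇×B = (-4*y*z, -4*x*y - 8*x, 4*x*z + 3)
At (1, -2, -1): (-8, 0, -1).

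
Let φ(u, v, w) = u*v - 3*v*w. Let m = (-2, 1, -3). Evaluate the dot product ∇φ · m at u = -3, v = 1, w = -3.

∂φ/∂u = v
∂φ/∂v = u - 3*w
∂φ/∂w = -3*v
∇φ at (-3, 1, -3) = (1, 6, -3)
∇φ · m = (1)(-2) + (6)(1) + (-3)(-3) = 13

13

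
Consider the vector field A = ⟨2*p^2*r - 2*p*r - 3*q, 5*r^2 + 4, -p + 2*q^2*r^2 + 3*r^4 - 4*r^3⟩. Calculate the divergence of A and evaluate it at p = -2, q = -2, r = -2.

-156

∂A₁/∂p = 4*p*r - 2*r
∂A₂/∂q = 0
∂A₃/∂r = 4*q^2*r + 12*r^3 - 12*r^2
∇·A = 4*p*r + 4*q^2*r + 12*r^3 - 12*r^2 - 2*r
At (-2, -2, -2): -156.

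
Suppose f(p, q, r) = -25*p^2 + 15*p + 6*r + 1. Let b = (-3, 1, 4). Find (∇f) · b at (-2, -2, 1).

∂f/∂p = -50*p + 15
∂f/∂q = 0
∂f/∂r = 6
∇f at (-2, -2, 1) = (115, 0, 6)
∇f · b = (115)(-3) + (0)(1) + (6)(4) = -321

-321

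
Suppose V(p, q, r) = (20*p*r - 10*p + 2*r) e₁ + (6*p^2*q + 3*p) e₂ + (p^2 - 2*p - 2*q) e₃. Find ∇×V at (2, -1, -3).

(∇×V)₁ = ∂V₃/∂q − ∂V₂/∂r = -2
(∇×V)₂ = ∂V₁/∂r − ∂V₃/∂p = 18*p + 4
(∇×V)₃ = ∂V₂/∂p − ∂V₁/∂q = 12*p*q + 3
∇×V = (-2, 18*p + 4, 12*p*q + 3)
At (2, -1, -3): (-2, 40, -21).

(-2, 40, -21)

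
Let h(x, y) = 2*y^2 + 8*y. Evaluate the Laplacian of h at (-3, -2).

∂²h/∂x² = 0
∂²h/∂y² = 4
∇²h = 4
At (-3, -2): 4.

4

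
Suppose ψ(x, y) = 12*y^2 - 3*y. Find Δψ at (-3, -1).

∂²ψ/∂x² = 0
∂²ψ/∂y² = 24
∇²ψ = 24
At (-3, -1): 24.

24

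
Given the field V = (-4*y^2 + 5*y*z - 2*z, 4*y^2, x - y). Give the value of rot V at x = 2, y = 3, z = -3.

(∇×V)₁ = ∂V₃/∂y − ∂V₂/∂z = -1
(∇×V)₂ = ∂V₁/∂z − ∂V₃/∂x = 5*y - 3
(∇×V)₃ = ∂V₂/∂x − ∂V₁/∂y = 8*y - 5*z
∇×V = (-1, 5*y - 3, 8*y - 5*z)
At (2, 3, -3): (-1, 12, 39).

(-1, 12, 39)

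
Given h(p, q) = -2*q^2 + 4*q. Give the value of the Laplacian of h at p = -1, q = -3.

-4

∂²h/∂p² = 0
∂²h/∂q² = -4
∇²h = -4
At (-1, -3): -4.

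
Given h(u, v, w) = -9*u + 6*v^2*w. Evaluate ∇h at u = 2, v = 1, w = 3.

∂h/∂u = -9
∂h/∂v = 12*v*w
∂h/∂w = 6*v^2
∇h = (-9, 12*v*w, 6*v^2)
At (2, 1, 3): (-9, 36, 6).

(-9, 36, 6)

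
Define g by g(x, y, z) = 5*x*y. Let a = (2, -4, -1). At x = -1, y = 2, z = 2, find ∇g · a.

∂g/∂x = 5*y
∂g/∂y = 5*x
∂g/∂z = 0
∇g at (-1, 2, 2) = (10, -5, 0)
∇g · a = (10)(2) + (-5)(-4) + (0)(-1) = 40

40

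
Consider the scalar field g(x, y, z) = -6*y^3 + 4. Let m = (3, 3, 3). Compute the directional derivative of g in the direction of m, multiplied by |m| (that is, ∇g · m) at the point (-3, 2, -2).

∂g/∂x = 0
∂g/∂y = -18*y^2
∂g/∂z = 0
∇g at (-3, 2, -2) = (0, -72, 0)
∇g · m = (0)(3) + (-72)(3) + (0)(3) = -216

-216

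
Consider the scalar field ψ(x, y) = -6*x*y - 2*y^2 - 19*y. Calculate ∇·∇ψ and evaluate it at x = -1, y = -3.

∂²ψ/∂x² = 0
∂²ψ/∂y² = -4
∇²ψ = -4
At (-1, -3): -4.

-4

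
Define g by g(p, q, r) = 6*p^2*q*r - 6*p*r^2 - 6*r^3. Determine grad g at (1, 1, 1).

∂g/∂p = 12*p*q*r - 6*r^2
∂g/∂q = 6*p^2*r
∂g/∂r = 6*p^2*q - 12*p*r - 18*r^2
∇g = (12*p*q*r - 6*r^2, 6*p^2*r, 6*p^2*q - 12*p*r - 18*r^2)
At (1, 1, 1): (6, 6, -24).

(6, 6, -24)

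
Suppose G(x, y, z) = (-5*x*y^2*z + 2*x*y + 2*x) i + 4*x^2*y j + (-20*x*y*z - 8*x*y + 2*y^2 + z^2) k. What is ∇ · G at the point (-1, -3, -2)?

∂G₁/∂x = -5*y^2*z + 2*y + 2
∂G₂/∂y = 4*x^2
∂G₃/∂z = -20*x*y + 2*z
∇·G = 4*x^2 - 20*x*y - 5*y^2*z + 2*y + 2*z + 2
At (-1, -3, -2): 26.

26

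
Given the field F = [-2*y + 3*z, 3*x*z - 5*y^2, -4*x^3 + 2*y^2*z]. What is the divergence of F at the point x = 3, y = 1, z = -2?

∂F₁/∂x = 0
∂F₂/∂y = -10*y
∂F₃/∂z = 2*y^2
∇·F = 2*y^2 - 10*y
At (3, 1, -2): -8.

-8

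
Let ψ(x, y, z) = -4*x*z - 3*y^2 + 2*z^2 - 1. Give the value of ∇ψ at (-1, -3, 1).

∂ψ/∂x = -4*z
∂ψ/∂y = -6*y
∂ψ/∂z = -4*x + 4*z
∇ψ = (-4*z, -6*y, -4*x + 4*z)
At (-1, -3, 1): (-4, 18, 8).

(-4, 18, 8)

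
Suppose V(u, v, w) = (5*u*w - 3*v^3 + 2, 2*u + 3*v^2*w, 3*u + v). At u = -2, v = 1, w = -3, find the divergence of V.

-33

∂V₁/∂u = 5*w
∂V₂/∂v = 6*v*w
∂V₃/∂w = 0
∇·V = 6*v*w + 5*w
At (-2, 1, -3): -33.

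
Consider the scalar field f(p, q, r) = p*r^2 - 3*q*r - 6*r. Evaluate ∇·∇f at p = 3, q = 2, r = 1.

∂²f/∂p² = 0
∂²f/∂q² = 0
∂²f/∂r² = 2*p
∇²f = 2*p
At (3, 2, 1): 6.

6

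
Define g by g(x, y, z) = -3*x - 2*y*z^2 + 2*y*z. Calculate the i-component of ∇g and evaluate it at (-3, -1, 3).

(∇g)_1 = ∂g/∂x = -3
At (-3, -1, 3): -3.

-3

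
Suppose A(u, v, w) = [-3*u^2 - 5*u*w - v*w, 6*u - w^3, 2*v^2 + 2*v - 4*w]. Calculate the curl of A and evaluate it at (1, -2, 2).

(∇×A)₁ = ∂A₃/∂v − ∂A₂/∂w = 4*v + 3*w^2 + 2
(∇×A)₂ = ∂A₁/∂w − ∂A₃/∂u = -5*u - v
(∇×A)₃ = ∂A₂/∂u − ∂A₁/∂v = w + 6
∇×A = (4*v + 3*w^2 + 2, -5*u - v, w + 6)
At (1, -2, 2): (6, -3, 8).

(6, -3, 8)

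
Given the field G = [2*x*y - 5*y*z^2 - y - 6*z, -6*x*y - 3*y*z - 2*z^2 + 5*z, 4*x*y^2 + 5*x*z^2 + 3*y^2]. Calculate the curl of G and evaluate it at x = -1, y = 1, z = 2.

(4, -50, 17)

(∇×G)₁ = ∂G₃/∂y − ∂G₂/∂z = 8*x*y + 9*y + 4*z - 5
(∇×G)₂ = ∂G₁/∂z − ∂G₃/∂x = -4*y^2 - 10*y*z - 5*z^2 - 6
(∇×G)₃ = ∂G₂/∂x − ∂G₁/∂y = -2*x - 6*y + 5*z^2 + 1
∇×G = (8*x*y + 9*y + 4*z - 5, -4*y^2 - 10*y*z - 5*z^2 - 6, -2*x - 6*y + 5*z^2 + 1)
At (-1, 1, 2): (4, -50, 17).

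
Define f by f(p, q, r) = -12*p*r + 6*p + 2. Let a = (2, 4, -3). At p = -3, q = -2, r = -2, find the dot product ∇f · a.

∂f/∂p = -12*r + 6
∂f/∂q = 0
∂f/∂r = -12*p
∇f at (-3, -2, -2) = (30, 0, 36)
∇f · a = (30)(2) + (0)(4) + (36)(-3) = -48

-48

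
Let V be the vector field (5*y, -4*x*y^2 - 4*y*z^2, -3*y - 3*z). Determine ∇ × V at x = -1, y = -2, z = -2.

(∇×V)₁ = ∂V₃/∂y − ∂V₂/∂z = 8*y*z - 3
(∇×V)₂ = ∂V₁/∂z − ∂V₃/∂x = 0
(∇×V)₃ = ∂V₂/∂x − ∂V₁/∂y = -4*y^2 - 5
∇×V = (8*y*z - 3, 0, -4*y^2 - 5)
At (-1, -2, -2): (29, 0, -21).

(29, 0, -21)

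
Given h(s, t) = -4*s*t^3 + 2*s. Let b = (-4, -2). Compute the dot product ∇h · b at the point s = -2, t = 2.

-72

∂h/∂s = -4*t^3 + 2
∂h/∂t = -12*s*t^2
∇h at (-2, 2) = (-30, 96)
∇h · b = (-30)(-4) + (96)(-2) = -72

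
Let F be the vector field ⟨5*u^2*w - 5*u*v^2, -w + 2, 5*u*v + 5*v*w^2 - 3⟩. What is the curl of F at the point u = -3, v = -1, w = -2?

(6, 50, 30)

(∇×F)₁ = ∂F₃/∂v − ∂F₂/∂w = 5*u + 5*w^2 + 1
(∇×F)₂ = ∂F₁/∂w − ∂F₃/∂u = 5*u^2 - 5*v
(∇×F)₃ = ∂F₂/∂u − ∂F₁/∂v = 10*u*v
∇×F = (5*u + 5*w^2 + 1, 5*u^2 - 5*v, 10*u*v)
At (-3, -1, -2): (6, 50, 30).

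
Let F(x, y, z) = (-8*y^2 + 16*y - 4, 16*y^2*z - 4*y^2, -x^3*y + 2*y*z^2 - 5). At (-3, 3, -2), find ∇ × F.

(∇×F)₁ = ∂F₃/∂y − ∂F₂/∂z = -x^3 - 16*y^2 + 2*z^2
(∇×F)₂ = ∂F₁/∂z − ∂F₃/∂x = 3*x^2*y
(∇×F)₃ = ∂F₂/∂x − ∂F₁/∂y = 16*y - 16
∇×F = (-x^3 - 16*y^2 + 2*z^2, 3*x^2*y, 16*y - 16)
At (-3, 3, -2): (-109, 81, 32).

(-109, 81, 32)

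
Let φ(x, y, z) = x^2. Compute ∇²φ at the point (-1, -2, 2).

∂²φ/∂x² = 2
∂²φ/∂y² = 0
∂²φ/∂z² = 0
∇²φ = 2
At (-1, -2, 2): 2.

2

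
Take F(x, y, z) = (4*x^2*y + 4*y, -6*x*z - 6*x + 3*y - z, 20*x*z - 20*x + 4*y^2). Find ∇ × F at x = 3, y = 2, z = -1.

(35, 40, -40)

(∇×F)₁ = ∂F₃/∂y − ∂F₂/∂z = 6*x + 8*y + 1
(∇×F)₂ = ∂F₁/∂z − ∂F₃/∂x = -20*z + 20
(∇×F)₃ = ∂F₂/∂x − ∂F₁/∂y = -4*x^2 - 6*z - 10
∇×F = (6*x + 8*y + 1, -20*z + 20, -4*x^2 - 6*z - 10)
At (3, 2, -1): (35, 40, -40).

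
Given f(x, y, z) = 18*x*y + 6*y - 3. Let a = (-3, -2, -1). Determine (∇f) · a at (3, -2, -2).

-12

∂f/∂x = 18*y
∂f/∂y = 18*x + 6
∂f/∂z = 0
∇f at (3, -2, -2) = (-36, 60, 0)
∇f · a = (-36)(-3) + (60)(-2) + (0)(-1) = -12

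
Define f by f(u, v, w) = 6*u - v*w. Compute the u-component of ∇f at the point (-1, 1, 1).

6

(∇f)_1 = ∂f/∂u = 6
At (-1, 1, 1): 6.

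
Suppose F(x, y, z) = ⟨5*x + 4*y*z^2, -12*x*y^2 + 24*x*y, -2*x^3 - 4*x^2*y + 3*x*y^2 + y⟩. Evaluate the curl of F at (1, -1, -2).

(-9, 11, -52)

(∇×F)₁ = ∂F₃/∂y − ∂F₂/∂z = -4*x^2 + 6*x*y + 1
(∇×F)₂ = ∂F₁/∂z − ∂F₃/∂x = 6*x^2 + 8*x*y - 3*y^2 + 8*y*z
(∇×F)₃ = ∂F₂/∂x − ∂F₁/∂y = -12*y^2 + 24*y - 4*z^2
∇×F = (-4*x^2 + 6*x*y + 1, 6*x^2 + 8*x*y - 3*y^2 + 8*y*z, -12*y^2 + 24*y - 4*z^2)
At (1, -1, -2): (-9, 11, -52).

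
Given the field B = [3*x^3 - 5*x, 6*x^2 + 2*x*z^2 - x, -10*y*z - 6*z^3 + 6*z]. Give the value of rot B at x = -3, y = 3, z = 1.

(∇×B)₁ = ∂B₃/∂y − ∂B₂/∂z = -4*x*z - 10*z
(∇×B)₂ = ∂B₁/∂z − ∂B₃/∂x = 0
(∇×B)₃ = ∂B₂/∂x − ∂B₁/∂y = 12*x + 2*z^2 - 1
∇×B = (-4*x*z - 10*z, 0, 12*x + 2*z^2 - 1)
At (-3, 3, 1): (2, 0, -35).

(2, 0, -35)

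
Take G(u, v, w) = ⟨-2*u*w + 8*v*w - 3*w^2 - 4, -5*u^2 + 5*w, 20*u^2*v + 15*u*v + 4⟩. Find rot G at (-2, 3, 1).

(∇×G)₁ = ∂G₃/∂v − ∂G₂/∂w = 20*u^2 + 15*u - 5
(∇×G)₂ = ∂G₁/∂w − ∂G₃/∂u = -40*u*v - 2*u - 7*v - 6*w
(∇×G)₃ = ∂G₂/∂u − ∂G₁/∂v = -10*u - 8*w
∇×G = (20*u^2 + 15*u - 5, -40*u*v - 2*u - 7*v - 6*w, -10*u - 8*w)
At (-2, 3, 1): (45, 217, 12).

(45, 217, 12)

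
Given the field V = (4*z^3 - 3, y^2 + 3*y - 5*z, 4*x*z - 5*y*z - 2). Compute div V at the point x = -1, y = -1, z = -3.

2

∂V₁/∂x = 0
∂V₂/∂y = 2*y + 3
∂V₃/∂z = 4*x - 5*y
∇·V = 4*x - 3*y + 3
At (-1, -1, -3): 2.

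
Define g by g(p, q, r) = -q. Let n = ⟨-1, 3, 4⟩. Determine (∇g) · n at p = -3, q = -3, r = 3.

∂g/∂p = 0
∂g/∂q = -1
∂g/∂r = 0
∇g at (-3, -3, 3) = (0, -1, 0)
∇g · n = (0)(-1) + (-1)(3) + (0)(4) = -3

-3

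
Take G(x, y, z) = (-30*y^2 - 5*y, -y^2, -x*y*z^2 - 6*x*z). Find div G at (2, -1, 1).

∂G₁/∂x = 0
∂G₂/∂y = -2*y
∂G₃/∂z = -2*x*y*z - 6*x
∇·G = -2*x*y*z - 6*x - 2*y
At (2, -1, 1): -6.

-6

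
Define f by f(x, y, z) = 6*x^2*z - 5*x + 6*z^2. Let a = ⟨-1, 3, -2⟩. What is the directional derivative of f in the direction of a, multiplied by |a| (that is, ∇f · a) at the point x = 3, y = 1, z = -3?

∂f/∂x = 12*x*z - 5
∂f/∂y = 0
∂f/∂z = 6*x^2 + 12*z
∇f at (3, 1, -3) = (-113, 0, 18)
∇f · a = (-113)(-1) + (0)(3) + (18)(-2) = 77

77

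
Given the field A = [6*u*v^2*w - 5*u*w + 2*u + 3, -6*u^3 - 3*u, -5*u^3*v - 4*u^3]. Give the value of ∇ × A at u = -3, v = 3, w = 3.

(135, 366, 159)

(∇×A)₁ = ∂A₃/∂v − ∂A₂/∂w = -5*u^3
(∇×A)₂ = ∂A₁/∂w − ∂A₃/∂u = 15*u^2*v + 12*u^2 + 6*u*v^2 - 5*u
(∇×A)₃ = ∂A₂/∂u − ∂A₁/∂v = -18*u^2 - 12*u*v*w - 3
∇×A = (-5*u^3, 15*u^2*v + 12*u^2 + 6*u*v^2 - 5*u, -18*u^2 - 12*u*v*w - 3)
At (-3, 3, 3): (135, 366, 159).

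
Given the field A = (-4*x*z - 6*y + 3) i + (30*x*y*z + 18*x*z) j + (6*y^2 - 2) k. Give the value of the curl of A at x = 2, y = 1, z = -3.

(∇×A)₁ = ∂A₃/∂y − ∂A₂/∂z = -30*x*y - 18*x + 12*y
(∇×A)₂ = ∂A₁/∂z − ∂A₃/∂x = -4*x
(∇×A)₃ = ∂A₂/∂x − ∂A₁/∂y = 30*y*z + 18*z + 6
∇×A = (-30*x*y - 18*x + 12*y, -4*x, 30*y*z + 18*z + 6)
At (2, 1, -3): (-84, -8, -138).

(-84, -8, -138)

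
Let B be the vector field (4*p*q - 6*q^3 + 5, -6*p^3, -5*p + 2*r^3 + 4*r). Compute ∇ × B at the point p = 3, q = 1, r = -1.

(0, 5, -156)

(∇×B)₁ = ∂B₃/∂q − ∂B₂/∂r = 0
(∇×B)₂ = ∂B₁/∂r − ∂B₃/∂p = 5
(∇×B)₃ = ∂B₂/∂p − ∂B₁/∂q = -18*p^2 - 4*p + 18*q^2
∇×B = (0, 5, -18*p^2 - 4*p + 18*q^2)
At (3, 1, -1): (0, 5, -156).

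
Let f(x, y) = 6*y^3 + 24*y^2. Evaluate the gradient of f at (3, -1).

∂f/∂x = 0
∂f/∂y = 18*y^2 + 48*y
∇f = (0, 18*y^2 + 48*y)
At (3, -1): (0, -30).

(0, -30)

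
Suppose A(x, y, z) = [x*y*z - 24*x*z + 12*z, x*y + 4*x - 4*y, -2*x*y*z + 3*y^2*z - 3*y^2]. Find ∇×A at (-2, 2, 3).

(∇×A)₁ = ∂A₃/∂y − ∂A₂/∂z = -2*x*z + 6*y*z - 6*y
(∇×A)₂ = ∂A₁/∂z − ∂A₃/∂x = x*y - 24*x + 2*y*z + 12
(∇×A)₃ = ∂A₂/∂x − ∂A₁/∂y = -x*z + y + 4
∇×A = (-2*x*z + 6*y*z - 6*y, x*y - 24*x + 2*y*z + 12, -x*z + y + 4)
At (-2, 2, 3): (36, 68, 12).

(36, 68, 12)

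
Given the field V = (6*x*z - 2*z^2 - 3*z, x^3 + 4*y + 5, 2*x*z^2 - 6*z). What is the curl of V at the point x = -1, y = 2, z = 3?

(∇×V)₁ = ∂V₃/∂y − ∂V₂/∂z = 0
(∇×V)₂ = ∂V₁/∂z − ∂V₃/∂x = 6*x - 2*z^2 - 4*z - 3
(∇×V)₃ = ∂V₂/∂x − ∂V₁/∂y = 3*x^2
∇×V = (0, 6*x - 2*z^2 - 4*z - 3, 3*x^2)
At (-1, 2, 3): (0, -39, 3).

(0, -39, 3)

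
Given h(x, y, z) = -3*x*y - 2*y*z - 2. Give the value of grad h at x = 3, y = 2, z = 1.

(-6, -11, -4)

∂h/∂x = -3*y
∂h/∂y = -3*x - 2*z
∂h/∂z = -2*y
∇h = (-3*y, -3*x - 2*z, -2*y)
At (3, 2, 1): (-6, -11, -4).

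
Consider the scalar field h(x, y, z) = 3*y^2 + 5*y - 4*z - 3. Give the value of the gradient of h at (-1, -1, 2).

∂h/∂x = 0
∂h/∂y = 6*y + 5
∂h/∂z = -4
∇h = (0, 6*y + 5, -4)
At (-1, -1, 2): (0, -1, -4).

(0, -1, -4)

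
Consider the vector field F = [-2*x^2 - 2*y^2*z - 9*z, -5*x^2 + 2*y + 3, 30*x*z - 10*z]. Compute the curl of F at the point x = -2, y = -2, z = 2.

(∇×F)₁ = ∂F₃/∂y − ∂F₂/∂z = 0
(∇×F)₂ = ∂F₁/∂z − ∂F₃/∂x = -2*y^2 - 30*z - 9
(∇×F)₃ = ∂F₂/∂x − ∂F₁/∂y = -10*x + 4*y*z
∇×F = (0, -2*y^2 - 30*z - 9, -10*x + 4*y*z)
At (-2, -2, 2): (0, -77, 4).

(0, -77, 4)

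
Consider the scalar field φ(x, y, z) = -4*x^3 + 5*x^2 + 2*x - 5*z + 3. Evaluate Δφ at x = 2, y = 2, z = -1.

-38

∂²φ/∂x² = 2*(-12*x + 5)
∂²φ/∂y² = 0
∂²φ/∂z² = 0
∇²φ = -24*x + 10
At (2, 2, -1): -38.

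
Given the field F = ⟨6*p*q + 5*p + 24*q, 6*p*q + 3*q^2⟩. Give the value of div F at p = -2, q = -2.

-31

∂F₁/∂p = 6*q + 5
∂F₂/∂q = 6*p + 6*q
∇·F = 6*p + 12*q + 5
At (-2, -2): -31.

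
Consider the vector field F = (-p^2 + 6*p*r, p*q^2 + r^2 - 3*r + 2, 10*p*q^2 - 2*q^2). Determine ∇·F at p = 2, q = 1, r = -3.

∂F₁/∂p = -2*p + 6*r
∂F₂/∂q = 2*p*q
∂F₃/∂r = 0
∇·F = 2*p*q - 2*p + 6*r
At (2, 1, -3): -18.

-18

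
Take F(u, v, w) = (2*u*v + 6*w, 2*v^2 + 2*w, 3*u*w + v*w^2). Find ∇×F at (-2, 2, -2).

(∇×F)₁ = ∂F₃/∂v − ∂F₂/∂w = w^2 - 2
(∇×F)₂ = ∂F₁/∂w − ∂F₃/∂u = -3*w + 6
(∇×F)₃ = ∂F₂/∂u − ∂F₁/∂v = -2*u
∇×F = (w^2 - 2, -3*w + 6, -2*u)
At (-2, 2, -2): (2, 12, 4).

(2, 12, 4)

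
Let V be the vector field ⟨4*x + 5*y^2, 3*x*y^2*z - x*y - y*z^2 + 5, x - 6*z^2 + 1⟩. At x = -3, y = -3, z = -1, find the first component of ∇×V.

(∇×V)_1 = ∂V₃/∂y − ∂V₂/∂z
= 0 − (3*x*y^2 - 2*y*z)
= -3*x*y^2 + 2*y*z
At (-3, -3, -1): 87.

87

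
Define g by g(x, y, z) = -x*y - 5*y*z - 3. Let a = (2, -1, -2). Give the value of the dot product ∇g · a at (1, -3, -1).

-28

∂g/∂x = -y
∂g/∂y = -x - 5*z
∂g/∂z = -5*y
∇g at (1, -3, -1) = (3, 4, 15)
∇g · a = (3)(2) + (4)(-1) + (15)(-2) = -28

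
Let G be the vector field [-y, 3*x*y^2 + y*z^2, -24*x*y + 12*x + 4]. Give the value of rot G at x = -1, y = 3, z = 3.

(∇×G)₁ = ∂G₃/∂y − ∂G₂/∂z = -24*x - 2*y*z
(∇×G)₂ = ∂G₁/∂z − ∂G₃/∂x = 24*y - 12
(∇×G)₃ = ∂G₂/∂x − ∂G₁/∂y = 3*y^2 + 1
∇×G = (-24*x - 2*y*z, 24*y - 12, 3*y^2 + 1)
At (-1, 3, 3): (6, 60, 28).

(6, 60, 28)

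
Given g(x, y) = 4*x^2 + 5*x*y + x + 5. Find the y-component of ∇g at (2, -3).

10

(∇g)_2 = ∂g/∂y = 5*x
At (2, -3): 10.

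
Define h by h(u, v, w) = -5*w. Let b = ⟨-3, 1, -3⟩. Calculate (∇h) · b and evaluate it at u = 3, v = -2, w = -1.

∂h/∂u = 0
∂h/∂v = 0
∂h/∂w = -5
∇h at (3, -2, -1) = (0, 0, -5)
∇h · b = (0)(-3) + (0)(1) + (-5)(-3) = 15

15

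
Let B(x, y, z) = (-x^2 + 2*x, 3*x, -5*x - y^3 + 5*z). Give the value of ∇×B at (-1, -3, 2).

(-27, 5, 3)

(∇×B)₁ = ∂B₃/∂y − ∂B₂/∂z = -3*y^2
(∇×B)₂ = ∂B₁/∂z − ∂B₃/∂x = 5
(∇×B)₃ = ∂B₂/∂x − ∂B₁/∂y = 3
∇×B = (-3*y^2, 5, 3)
At (-1, -3, 2): (-27, 5, 3).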